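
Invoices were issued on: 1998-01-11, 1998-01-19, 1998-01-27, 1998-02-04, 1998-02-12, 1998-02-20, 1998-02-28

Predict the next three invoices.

1998-03-08, 1998-03-16, 1998-03-24

Every event comes 8 days after the last (8, 8, 8, 8, 8, 8).
1998-02-28 + 8 days = 1998-03-08.
1998-03-08 + 8 days = 1998-03-16.
1998-03-16 + 8 days = 1998-03-24.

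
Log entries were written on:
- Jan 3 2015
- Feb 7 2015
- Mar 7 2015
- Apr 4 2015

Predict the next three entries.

Gaps: 35, 28, 28 days — a mix of 28 and 35. Every date is a Saturday.
Each is the 1st Saturday of its month.
May 2015 — 1st Saturday is May 2 2015.
1st Saturday of June 2015: Jun 6 2015.
1st Saturday of July 2015: Jul 4 2015.

May 2 2015, Jun 6 2015, Jul 4 2015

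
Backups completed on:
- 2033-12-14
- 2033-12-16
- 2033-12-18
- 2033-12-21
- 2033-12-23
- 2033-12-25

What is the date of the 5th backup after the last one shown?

2034-01-06

Gaps: 2, 2, 3, 2, 2 days — not constant, but cyclic with period 3.
The events fall on every Wednesday, Friday and Sunday.
Next Wednesday: 2033-12-28.
Next Friday: 2033-12-30.
Next Sunday: 2034-01-01.
The following Wednesday is 2034-01-04.
Next Friday: 2034-01-06.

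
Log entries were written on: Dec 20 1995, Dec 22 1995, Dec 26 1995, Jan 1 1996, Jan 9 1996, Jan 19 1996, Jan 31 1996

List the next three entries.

Gaps: 2, 4, 6, 8, 10, 12 days — each gap is 2 larger than the previous one.
Next gap: 14 days. Jan 31 1996 + 14 days = Feb 14 1996.
Next gap: 16 days. Feb 14 1996 + 16 days = Mar 1 1996.
Next gap: 18 days. Mar 1 1996 + 18 days = Mar 19 1996.

Feb 14 1996, Mar 1 1996, Mar 19 1996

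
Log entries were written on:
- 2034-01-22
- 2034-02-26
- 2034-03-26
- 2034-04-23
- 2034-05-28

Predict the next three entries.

These are Sundays at 28- or 35-day spacing (35, 28, 28, 35).
The pattern: 4th Sunday of the month.
June 2034 — 4th Sunday is 2034-06-25.
4th Sunday of July 2034: 2034-07-23.
4th Sunday of August 2034: 2034-08-27.

2034-06-25, 2034-07-23, 2034-08-27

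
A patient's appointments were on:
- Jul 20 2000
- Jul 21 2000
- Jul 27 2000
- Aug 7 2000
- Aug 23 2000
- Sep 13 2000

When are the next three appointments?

Gaps: 1, 6, 11, 16, 21 days — each gap is 5 larger than the previous one.
Next gap: 26 days. Sep 13 2000 + 26 days = Oct 9 2000.
Next gap: 31 days. Oct 9 2000 + 31 days = Nov 9 2000.
Next gap: 36 days. Nov 9 2000 + 36 days = Dec 15 2000.

Oct 9 2000, Nov 9 2000, Dec 15 2000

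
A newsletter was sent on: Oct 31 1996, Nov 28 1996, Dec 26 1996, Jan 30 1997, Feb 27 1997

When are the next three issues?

Mar 27 1997, Apr 24 1997, May 29 1997

Every date is a Thursday; gaps 28, 28, 35, 28 days.
Each is the last Thursday of its month (at least one falls on the 29th or later, ruling out '4th Thursday').
March 1997 ends with Thursday Mar 27 1997.
April 1997 ends with Thursday Apr 24 1997.
May 1997 ends with Thursday May 29 1997.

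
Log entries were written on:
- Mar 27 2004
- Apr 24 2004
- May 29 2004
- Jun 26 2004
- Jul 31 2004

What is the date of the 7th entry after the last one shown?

Feb 26 2005

Every date is a Saturday; gaps 28, 35, 28, 35 days.
Each is the last Saturday of its month (at least one falls on the 29th or later, ruling out '4th Saturday').
Last Saturday of August 2004: Aug 28 2004.
September 2004 ends with Saturday Sep 25 2004.
October 2004 ends with Saturday Oct 30 2004.
Last Saturday of November 2004: Nov 27 2004.
Last Saturday of December 2004: Dec 25 2004.
January 2005 ends with Saturday Jan 29 2005.
February 2005 ends with Saturday Feb 26 2005.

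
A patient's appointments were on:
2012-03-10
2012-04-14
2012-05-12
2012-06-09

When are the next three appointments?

2012-07-14, 2012-08-11, 2012-09-08

All dates are Saturdays, 35, 28, 28 days apart.
Specifically, the 2nd Saturday of each month.
July 2012 — 2nd Saturday is 2012-07-14.
2nd Saturday of August 2012: 2012-08-11.
2nd Saturday of September 2012: 2012-09-08.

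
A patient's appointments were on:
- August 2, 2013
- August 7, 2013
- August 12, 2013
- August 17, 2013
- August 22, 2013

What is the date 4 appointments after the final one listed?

Every event comes 5 days after the last (5, 5, 5, 5).
August 22, 2013 + 5 days = August 27, 2013.
August 27, 2013 + 5 days = September 1, 2013.
September 1, 2013 + 5 days = September 6, 2013.
September 6, 2013 + 5 days = September 11, 2013.

September 11, 2013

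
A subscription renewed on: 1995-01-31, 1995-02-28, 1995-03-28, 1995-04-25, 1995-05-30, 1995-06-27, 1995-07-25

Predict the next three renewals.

1995-08-29, 1995-09-26, 1995-10-31

All Tuesdays; the gaps (28, 28, 28, 35, 28, 28) vary with month length.
This is the last Tuesday of each month.
Last Tuesday of August 1995: 1995-08-29.
Last Tuesday of September 1995: 1995-09-26.
October 1995 ends with Tuesday 1995-10-31.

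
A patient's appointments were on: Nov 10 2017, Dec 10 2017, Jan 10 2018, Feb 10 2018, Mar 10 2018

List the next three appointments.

Apr 10 2018, May 10 2018, Jun 10 2018

Gaps: 30, 31, 31, 28 days — not constant. Every event is on the 10th of the month.
Pattern: the 10th of each month.
April 2018: Apr 10 2018.
Next: May 2018 → May 10 2018.
June 2018: Jun 10 2018.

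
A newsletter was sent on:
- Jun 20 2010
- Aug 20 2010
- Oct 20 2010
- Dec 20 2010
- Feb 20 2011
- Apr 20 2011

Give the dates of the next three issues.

Gaps: 61, 61, 61, 62, 59 days — not constant. Every event is on the 20th of the month.
Pattern: the 20th of every 2 months.
June 2011: Jun 20 2011.
August 2011: Aug 20 2011.
Next: October 2011 → Oct 20 2011.

Jun 20 2011, Aug 20 2011, Oct 20 2011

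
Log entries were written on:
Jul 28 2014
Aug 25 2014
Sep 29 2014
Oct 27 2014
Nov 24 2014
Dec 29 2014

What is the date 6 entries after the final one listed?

All Mondays; the gaps (28, 35, 28, 28, 35) vary with month length.
This is the last Monday of each month.
January 2015 ends with Monday Jan 26 2015.
Last Monday of February 2015: Feb 23 2015.
March 2015 ends with Monday Mar 30 2015.
Last Monday of April 2015: Apr 27 2015.
Last Monday of May 2015: May 25 2015.
June 2015 ends with Monday Jun 29 2015.

Jun 29 2015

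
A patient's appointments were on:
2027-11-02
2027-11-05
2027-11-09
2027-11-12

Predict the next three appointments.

The gap pattern 3, 4, 3 repeats every 2 events.
These are the Tuesdays and Fridays of each week.
The following Tuesday is 2027-11-16.
The following Friday is 2027-11-19.
The following Tuesday is 2027-11-23.

2027-11-16, 2027-11-19, 2027-11-23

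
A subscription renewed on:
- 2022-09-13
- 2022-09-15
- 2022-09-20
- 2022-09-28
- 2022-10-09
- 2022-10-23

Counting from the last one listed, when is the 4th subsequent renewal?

Gaps: 2, 5, 8, 11, 14 days — each gap is 3 larger than the previous one.
Next gap: 17 days. 2022-10-23 + 17 days = 2022-11-09.
Next gap: 20 days. 2022-11-09 + 20 days = 2022-11-29.
Next gap: 23 days. 2022-11-29 + 23 days = 2022-12-22.
Next gap: 26 days. 2022-12-22 + 26 days = 2023-01-17.

2023-01-17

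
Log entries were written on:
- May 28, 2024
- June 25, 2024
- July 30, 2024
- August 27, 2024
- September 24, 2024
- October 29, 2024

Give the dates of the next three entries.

All Tuesdays; the gaps (28, 35, 28, 28, 35) vary with month length.
This is the last Tuesday of each month.
Last Tuesday of November 2024: November 26, 2024.
Last Tuesday of December 2024: December 31, 2024.
January 2025 ends with Tuesday January 28, 2025.

November 26, 2024; December 31, 2024; January 28, 2025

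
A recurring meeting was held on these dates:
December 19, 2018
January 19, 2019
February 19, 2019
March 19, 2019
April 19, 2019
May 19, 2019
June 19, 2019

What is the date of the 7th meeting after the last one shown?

Gaps: 31, 31, 28, 31, 30, 31 days — not constant. Every event is on the 19th of the month.
Pattern: the 19th of each month.
July 2019: July 19, 2019.
Next: August 2019 → August 19, 2019.
Next: September 2019 → September 19, 2019.
October 2019: October 19, 2019.
November 2019: November 19, 2019.
December 2019: December 19, 2019.
Next: January 2020 → January 19, 2020.

January 19, 2020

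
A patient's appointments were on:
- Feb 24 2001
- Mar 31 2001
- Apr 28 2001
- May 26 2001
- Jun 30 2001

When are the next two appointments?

These are Saturdays with 35, 28, 28, 35-day gaps.
Each is the final Saturday of its month — Mar 31 2001 is past the 28th, so '4th Saturday' doesn't fit.
Last Saturday of July 2001: Jul 28 2001.
August 2001 ends with Saturday Aug 25 2001.

Jul 28 2001, Aug 25 2001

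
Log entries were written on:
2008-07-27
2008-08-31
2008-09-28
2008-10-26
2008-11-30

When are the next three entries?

All Sundays; the gaps (35, 28, 28, 35) vary with month length.
This is the last Sunday of each month.
Last Sunday of December 2008: 2008-12-28.
Last Sunday of January 2009: 2009-01-25.
February 2009 ends with Sunday 2009-02-22.

2008-12-28, 2009-01-25, 2009-02-22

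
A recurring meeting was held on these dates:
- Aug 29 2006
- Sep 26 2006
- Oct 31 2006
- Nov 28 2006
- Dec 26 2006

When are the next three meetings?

Jan 30 2007, Feb 27 2007, Mar 27 2007

All Tuesdays; the gaps (28, 35, 28, 28) vary with month length.
This is the last Tuesday of each month.
Last Tuesday of January 2007: Jan 30 2007.
Last Tuesday of February 2007: Feb 27 2007.
March 2007 ends with Tuesday Mar 27 2007.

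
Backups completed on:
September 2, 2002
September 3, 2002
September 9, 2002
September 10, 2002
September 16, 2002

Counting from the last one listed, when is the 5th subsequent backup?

Every event lands on a Monday or Tuesday (gaps cycle 1, 6, 1, 6).
So the schedule is: every Monday and Tuesday.
The following Tuesday is September 17, 2002.
Next Monday: September 23, 2002.
Next Tuesday: September 24, 2002.
Next Monday: September 30, 2002.
Next Tuesday: October 1, 2002.

October 1, 2002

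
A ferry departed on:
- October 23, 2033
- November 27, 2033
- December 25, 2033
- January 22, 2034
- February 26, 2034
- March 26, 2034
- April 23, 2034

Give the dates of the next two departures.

These are Sundays at 28- or 35-day spacing (35, 28, 28, 35, 28, 28).
The pattern: 4th Sunday of the month.
4th Sunday of May 2034: May 28, 2034.
4th Sunday of June 2034: June 25, 2034.

May 28, 2034; June 25, 2034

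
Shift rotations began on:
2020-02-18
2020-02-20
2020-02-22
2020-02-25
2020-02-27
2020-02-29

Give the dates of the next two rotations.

The gap pattern 2, 2, 3, 2, 2 repeats every 3 events.
These are the Tuesdays, Thursdays and Saturdays of each week.
The following Tuesday is 2020-03-03.
Next Thursday: 2020-03-05.

2020-03-03, 2020-03-05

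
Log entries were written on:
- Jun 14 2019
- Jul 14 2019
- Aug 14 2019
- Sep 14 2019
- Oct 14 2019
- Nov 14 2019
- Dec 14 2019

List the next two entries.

Jan 14 2020, Feb 14 2020

The day-of-month is always 14 (30, 31, 31, 30, 31, 30 days between events).
So this recurs on the 14th of each month.
January 2020: Jan 14 2020.
February 2020: Feb 14 2020.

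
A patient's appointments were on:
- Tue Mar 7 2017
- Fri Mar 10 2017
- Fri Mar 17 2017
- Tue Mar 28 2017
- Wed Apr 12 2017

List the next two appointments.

Mon May 1 2017, Wed May 24 2017

The spacing grows by 4 each time: 3, 7, 11, 15 days.
Next gap: 19 days. Wed Apr 12 2017 + 19 days = Mon May 1 2017.
Next gap: 23 days. Mon May 1 2017 + 23 days = Wed May 24 2017.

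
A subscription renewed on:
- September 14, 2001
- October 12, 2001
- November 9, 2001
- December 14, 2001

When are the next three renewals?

These are Fridays at 28- or 35-day spacing (28, 28, 35).
The pattern: 2nd Friday of the month.
January 2002 — 2nd Friday is January 11, 2002.
2nd Friday of February 2002: February 8, 2002.
2nd Friday of March 2002: March 8, 2002.

January 11, 2002; February 8, 2002; March 8, 2002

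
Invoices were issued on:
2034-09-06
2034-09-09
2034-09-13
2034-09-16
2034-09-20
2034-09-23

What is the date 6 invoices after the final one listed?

The gap pattern 3, 4, 3, 4, 3 repeats every 2 events.
These are the Wednesdays and Saturdays of each week.
Next Wednesday: 2034-09-27.
Next Saturday: 2034-09-30.
The following Wednesday is 2034-10-04.
The following Saturday is 2034-10-07.
The following Wednesday is 2034-10-11.
The following Saturday is 2034-10-14.

2034-10-14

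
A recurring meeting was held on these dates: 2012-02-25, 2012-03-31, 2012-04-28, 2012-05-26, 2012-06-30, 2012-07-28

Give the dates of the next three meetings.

2012-08-25, 2012-09-29, 2012-10-27

All Saturdays; the gaps (35, 28, 28, 35, 28) vary with month length.
This is the last Saturday of each month.
August 2012 ends with Saturday 2012-08-25.
Last Saturday of September 2012: 2012-09-29.
October 2012 ends with Saturday 2012-10-27.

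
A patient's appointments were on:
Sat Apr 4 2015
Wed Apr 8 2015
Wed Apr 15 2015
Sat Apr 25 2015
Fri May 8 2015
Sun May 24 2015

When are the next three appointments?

Fri Jun 12 2015, Sat Jul 4 2015, Wed Jul 29 2015

Gaps: 4, 7, 10, 13, 16 days — each gap is 3 larger than the previous one.
Next gap: 19 days. Sun May 24 2015 + 19 days = Fri Jun 12 2015.
Next gap: 22 days. Fri Jun 12 2015 + 22 days = Sat Jul 4 2015.
Next gap: 25 days. Sat Jul 4 2015 + 25 days = Wed Jul 29 2015.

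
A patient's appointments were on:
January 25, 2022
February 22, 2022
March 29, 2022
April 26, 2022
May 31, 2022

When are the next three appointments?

All Tuesdays; the gaps (28, 35, 28, 35) vary with month length.
This is the last Tuesday of each month.
June 2022 ends with Tuesday June 28, 2022.
Last Tuesday of July 2022: July 26, 2022.
Last Tuesday of August 2022: August 30, 2022.

June 28, 2022; July 26, 2022; August 30, 2022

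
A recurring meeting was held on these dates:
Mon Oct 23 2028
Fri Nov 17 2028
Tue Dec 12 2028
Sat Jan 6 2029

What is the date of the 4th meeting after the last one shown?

Mon Apr 16 2029

Every event comes 25 days after the last (25, 25, 25).
Sat Jan 6 2029 + 25 days = Wed Jan 31 2029.
Wed Jan 31 2029 + 25 days = Sun Feb 25 2029.
Sun Feb 25 2029 + 25 days = Thu Mar 22 2029.
Thu Mar 22 2029 + 25 days = Mon Apr 16 2029.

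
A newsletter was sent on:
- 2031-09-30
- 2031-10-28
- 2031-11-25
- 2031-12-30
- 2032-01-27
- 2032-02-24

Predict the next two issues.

2032-03-30, 2032-04-27

All Tuesdays; the gaps (28, 28, 35, 28, 28) vary with month length.
This is the last Tuesday of each month.
March 2032 ends with Tuesday 2032-03-30.
April 2032 ends with Tuesday 2032-04-27.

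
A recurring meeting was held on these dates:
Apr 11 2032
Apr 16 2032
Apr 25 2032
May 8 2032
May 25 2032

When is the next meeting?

Jun 15 2032

Intervals are 5, 9, 13, 17 days — an arithmetic progression with common difference 4.
Next gap: 21 days. May 25 2032 + 21 days = Jun 15 2032.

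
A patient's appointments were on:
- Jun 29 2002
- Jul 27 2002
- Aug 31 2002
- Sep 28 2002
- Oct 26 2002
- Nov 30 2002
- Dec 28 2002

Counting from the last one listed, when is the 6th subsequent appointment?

Jun 28 2003

Every date is a Saturday; gaps 28, 35, 28, 28, 35, 28 days.
Each is the last Saturday of its month (at least one falls on the 29th or later, ruling out '4th Saturday').
January 2003 ends with Saturday Jan 25 2003.
February 2003 ends with Saturday Feb 22 2003.
Last Saturday of March 2003: Mar 29 2003.
Last Saturday of April 2003: Apr 26 2003.
May 2003 ends with Saturday May 31 2003.
Last Saturday of June 2003: Jun 28 2003.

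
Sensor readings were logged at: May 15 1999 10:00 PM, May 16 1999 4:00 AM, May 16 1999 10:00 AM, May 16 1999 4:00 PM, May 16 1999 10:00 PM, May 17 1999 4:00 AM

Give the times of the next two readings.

May 17 1999 10:00 AM, May 17 1999 4:00 PM

Gaps: 6, 6, 6, 6, 6 hours — each event is 6 hours after the previous one.
May 17 1999 4:00 AM + 6 h = May 17 1999 10:00 AM.
May 17 1999 10:00 AM + 6 h = May 17 1999 4:00 PM.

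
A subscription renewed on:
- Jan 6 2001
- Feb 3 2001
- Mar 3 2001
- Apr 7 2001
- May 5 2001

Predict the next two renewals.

These are Saturdays at 28- or 35-day spacing (28, 28, 35, 28).
The pattern: 1st Saturday of the month.
1st Saturday of June 2001: Jun 2 2001.
July 2001 — 1st Saturday is Jul 7 2001.

Jun 2 2001, Jul 7 2001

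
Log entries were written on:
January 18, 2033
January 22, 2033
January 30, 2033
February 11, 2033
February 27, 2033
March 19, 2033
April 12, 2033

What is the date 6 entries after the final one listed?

November 26, 2033

Intervals are 4, 8, 12, 16, 20, 24 days — an arithmetic progression with common difference 4.
Next gap: 28 days. April 12, 2033 + 28 days = May 10, 2033.
Next gap: 32 days. May 10, 2033 + 32 days = June 11, 2033.
Next gap: 36 days. June 11, 2033 + 36 days = July 17, 2033.
Next gap: 40 days. July 17, 2033 + 40 days = August 26, 2033.
Next gap: 44 days. August 26, 2033 + 44 days = October 9, 2033.
Next gap: 48 days. October 9, 2033 + 48 days = November 26, 2033.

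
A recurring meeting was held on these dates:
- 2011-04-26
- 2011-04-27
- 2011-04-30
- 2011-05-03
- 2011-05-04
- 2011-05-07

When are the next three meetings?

2011-05-10, 2011-05-11, 2011-05-14

Every event lands on a Tuesday or Wednesday or Saturday (gaps cycle 1, 3, 3, 1, 3).
So the schedule is: every Tuesday, Wednesday and Saturday.
Next Tuesday: 2011-05-10.
Next Wednesday: 2011-05-11.
The following Saturday is 2011-05-14.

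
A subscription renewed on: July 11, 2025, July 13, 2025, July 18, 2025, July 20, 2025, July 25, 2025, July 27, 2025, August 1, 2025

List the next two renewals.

The gap pattern 2, 5, 2, 5, 2, 5 repeats every 2 events.
These are the Fridays and Sundays of each week.
The following Sunday is August 3, 2025.
Next Friday: August 8, 2025.

August 3, 2025; August 8, 2025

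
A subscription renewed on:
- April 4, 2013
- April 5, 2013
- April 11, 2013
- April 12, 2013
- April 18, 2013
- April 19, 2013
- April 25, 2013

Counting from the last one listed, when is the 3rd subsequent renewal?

The gap pattern 1, 6, 1, 6, 1, 6 repeats every 2 events.
These are the Thursdays and Fridays of each week.
Next Friday: April 26, 2013.
Next Thursday: May 2, 2013.
The following Friday is May 3, 2013.

May 3, 2013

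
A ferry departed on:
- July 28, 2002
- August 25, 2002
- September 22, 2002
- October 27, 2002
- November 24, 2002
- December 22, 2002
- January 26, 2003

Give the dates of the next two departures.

Gaps: 28, 28, 35, 28, 28, 35 days — a mix of 28 and 35. Every date is a Sunday.
Each is the 4th Sunday of its month.
February 2003 — 4th Sunday is February 23, 2003.
March 2003 — 4th Sunday is March 23, 2003.

February 23, 2003; March 23, 2003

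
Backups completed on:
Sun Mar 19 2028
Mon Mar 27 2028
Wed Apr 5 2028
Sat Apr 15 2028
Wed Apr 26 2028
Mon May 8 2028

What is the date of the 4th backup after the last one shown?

Gaps: 8, 9, 10, 11, 12 days — each gap is 1 larger than the previous one.
Next gap: 13 days. Mon May 8 2028 + 13 days = Sun May 21 2028.
Next gap: 14 days. Sun May 21 2028 + 14 days = Sun Jun 4 2028.
Next gap: 15 days. Sun Jun 4 2028 + 15 days = Mon Jun 19 2028.
Next gap: 16 days. Mon Jun 19 2028 + 16 days = Wed Jul 5 2028.

Wed Jul 5 2028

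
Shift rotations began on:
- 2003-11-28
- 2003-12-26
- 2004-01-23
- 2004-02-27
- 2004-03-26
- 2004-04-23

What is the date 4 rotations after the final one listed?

2004-08-27

Gaps: 28, 28, 35, 28, 28 days — a mix of 28 and 35. Every date is a Friday.
Each is the 4th Friday of its month.
May 2004 — 4th Friday is 2004-05-28.
4th Friday of June 2004: 2004-06-25.
July 2004 — 4th Friday is 2004-07-23.
4th Friday of August 2004: 2004-08-27.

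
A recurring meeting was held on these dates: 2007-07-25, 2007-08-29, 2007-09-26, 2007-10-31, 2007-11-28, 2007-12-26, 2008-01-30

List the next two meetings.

2008-02-27, 2008-03-26

Every date is a Wednesday; gaps 35, 28, 35, 28, 28, 35 days.
Each is the last Wednesday of its month (at least one falls on the 29th or later, ruling out '4th Wednesday').
Last Wednesday of February 2008: 2008-02-27.
Last Wednesday of March 2008: 2008-03-26.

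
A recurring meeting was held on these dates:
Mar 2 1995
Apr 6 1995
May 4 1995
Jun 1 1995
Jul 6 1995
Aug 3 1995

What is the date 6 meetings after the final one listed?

Gaps: 35, 28, 28, 35, 28 days — a mix of 28 and 35. Every date is a Thursday.
Each is the 1st Thursday of its month.
September 1995 — 1st Thursday is Sep 7 1995.
October 1995 — 1st Thursday is Oct 5 1995.
1st Thursday of November 1995: Nov 2 1995.
1st Thursday of December 1995: Dec 7 1995.
January 1996 — 1st Thursday is Jan 4 1996.
February 1996 — 1st Thursday is Feb 1 1996.

Feb 1 1996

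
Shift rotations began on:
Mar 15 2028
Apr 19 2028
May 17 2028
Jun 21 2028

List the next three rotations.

Jul 19 2028, Aug 16 2028, Sep 20 2028

Gaps: 35, 28, 35 days — a mix of 28 and 35. Every date is a Wednesday.
Each is the 3rd Wednesday of its month.
3rd Wednesday of July 2028: Jul 19 2028.
3rd Wednesday of August 2028: Aug 16 2028.
3rd Wednesday of September 2028: Sep 20 2028.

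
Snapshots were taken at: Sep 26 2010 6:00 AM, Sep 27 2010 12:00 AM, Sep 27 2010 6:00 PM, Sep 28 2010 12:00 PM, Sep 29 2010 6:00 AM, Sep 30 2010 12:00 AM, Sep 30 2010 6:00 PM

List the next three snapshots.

Gaps: 18, 18, 18, 18, 18, 18 hours — each event is 18 hours after the previous one.
Sep 30 2010 6:00 PM + 18 h = Oct 1 2010 12:00 PM.
Oct 1 2010 12:00 PM + 18 h = Oct 2 2010 6:00 AM.
Oct 2 2010 6:00 AM + 18 h = Oct 3 2010 12:00 AM.

Oct 1 2010 12:00 PM, Oct 2 2010 6:00 AM, Oct 3 2010 12:00 AM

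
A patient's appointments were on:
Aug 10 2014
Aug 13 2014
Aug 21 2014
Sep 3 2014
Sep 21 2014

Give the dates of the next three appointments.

Oct 14 2014, Nov 11 2014, Dec 14 2014

Intervals are 3, 8, 13, 18 days — an arithmetic progression with common difference 5.
Next gap: 23 days. Sep 21 2014 + 23 days = Oct 14 2014.
Next gap: 28 days. Oct 14 2014 + 28 days = Nov 11 2014.
Next gap: 33 days. Nov 11 2014 + 33 days = Dec 14 2014.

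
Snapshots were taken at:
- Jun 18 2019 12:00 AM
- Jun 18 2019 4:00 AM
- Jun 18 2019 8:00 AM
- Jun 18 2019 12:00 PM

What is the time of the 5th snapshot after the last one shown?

Jun 19 2019 8:00 AM

Gaps: 4, 4, 4 hours — each event is 4 hours after the previous one.
Jun 18 2019 12:00 PM + 4 h = Jun 18 2019 4:00 PM.
Jun 18 2019 4:00 PM + 4 h = Jun 18 2019 8:00 PM.
Jun 18 2019 8:00 PM + 4 h = Jun 19 2019 12:00 AM.
Jun 19 2019 12:00 AM + 4 h = Jun 19 2019 4:00 AM.
Jun 19 2019 4:00 AM + 4 h = Jun 19 2019 8:00 AM.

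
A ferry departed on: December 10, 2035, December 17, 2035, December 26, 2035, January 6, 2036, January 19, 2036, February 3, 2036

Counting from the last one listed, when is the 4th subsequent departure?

Intervals are 7, 9, 11, 13, 15 days — an arithmetic progression with common difference 2.
Next gap: 17 days. February 3, 2036 + 17 days = February 20, 2036.
Next gap: 19 days. February 20, 2036 + 19 days = March 10, 2036.
Next gap: 21 days. March 10, 2036 + 21 days = March 31, 2036.
Next gap: 23 days. March 31, 2036 + 23 days = April 23, 2036.

April 23, 2036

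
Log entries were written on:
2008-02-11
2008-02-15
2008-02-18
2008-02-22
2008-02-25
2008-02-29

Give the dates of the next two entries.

2008-03-03, 2008-03-07

The gap pattern 4, 3, 4, 3, 4 repeats every 2 events.
These are the Mondays and Fridays of each week.
The following Monday is 2008-03-03.
Next Friday: 2008-03-07.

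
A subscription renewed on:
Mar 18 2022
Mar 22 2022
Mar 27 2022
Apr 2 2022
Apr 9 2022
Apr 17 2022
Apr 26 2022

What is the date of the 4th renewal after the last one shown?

Jun 11 2022

The spacing grows by 1 each time: 4, 5, 6, 7, 8, 9 days.
Next gap: 10 days. Apr 26 2022 + 10 days = May 6 2022.
Next gap: 11 days. May 6 2022 + 11 days = May 17 2022.
Next gap: 12 days. May 17 2022 + 12 days = May 29 2022.
Next gap: 13 days. May 29 2022 + 13 days = Jun 11 2022.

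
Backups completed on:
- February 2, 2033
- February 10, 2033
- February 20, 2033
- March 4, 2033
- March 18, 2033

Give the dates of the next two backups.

April 3, 2033; April 21, 2033

Gaps: 8, 10, 12, 14 days — each gap is 2 larger than the previous one.
Next gap: 16 days. March 18, 2033 + 16 days = April 3, 2033.
Next gap: 18 days. April 3, 2033 + 18 days = April 21, 2033.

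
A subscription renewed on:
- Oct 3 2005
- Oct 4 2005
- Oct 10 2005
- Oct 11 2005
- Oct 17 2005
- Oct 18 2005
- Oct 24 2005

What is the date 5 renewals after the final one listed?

Gaps: 1, 6, 1, 6, 1, 6 days — not constant, but cyclic with period 2.
The events fall on every Monday and Tuesday.
Next Tuesday: Oct 25 2005.
The following Monday is Oct 31 2005.
Next Tuesday: Nov 1 2005.
The following Monday is Nov 7 2005.
Next Tuesday: Nov 8 2005.

Nov 8 2005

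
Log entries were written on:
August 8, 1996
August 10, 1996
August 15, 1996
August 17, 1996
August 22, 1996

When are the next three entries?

The gap pattern 2, 5, 2, 5 repeats every 2 events.
These are the Thursdays and Saturdays of each week.
Next Saturday: August 24, 1996.
Next Thursday: August 29, 1996.
The following Saturday is August 31, 1996.

August 24, 1996; August 29, 1996; August 31, 1996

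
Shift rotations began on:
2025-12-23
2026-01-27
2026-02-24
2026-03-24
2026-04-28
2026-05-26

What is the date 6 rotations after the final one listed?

All dates are Tuesdays, 35, 28, 28, 35, 28 days apart.
Specifically, the 4th Tuesday of each month.
June 2026 — 4th Tuesday is 2026-06-23.
4th Tuesday of July 2026: 2026-07-28.
August 2026 — 4th Tuesday is 2026-08-25.
September 2026 — 4th Tuesday is 2026-09-22.
4th Tuesday of October 2026: 2026-10-27.
November 2026 — 4th Tuesday is 2026-11-24.

2026-11-24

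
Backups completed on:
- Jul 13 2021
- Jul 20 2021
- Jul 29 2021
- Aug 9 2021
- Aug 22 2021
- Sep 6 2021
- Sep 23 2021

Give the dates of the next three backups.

Oct 12 2021, Nov 2 2021, Nov 25 2021

The spacing grows by 2 each time: 7, 9, 11, 13, 15, 17 days.
Next gap: 19 days. Sep 23 2021 + 19 days = Oct 12 2021.
Next gap: 21 days. Oct 12 2021 + 21 days = Nov 2 2021.
Next gap: 23 days. Nov 2 2021 + 23 days = Nov 25 2021.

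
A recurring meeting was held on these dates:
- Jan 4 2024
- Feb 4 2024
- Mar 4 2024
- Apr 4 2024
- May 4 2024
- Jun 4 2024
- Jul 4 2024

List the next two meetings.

Each date is the 4th; the gaps (31, 29, 31, 30, 31, 30) track the month lengths.
The rule is the 4th of each month.
August 2024: Aug 4 2024.
Next: September 2024 → Sep 4 2024.

Aug 4 2024, Sep 4 2024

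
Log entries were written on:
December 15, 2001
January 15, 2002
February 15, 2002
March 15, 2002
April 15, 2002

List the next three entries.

The day-of-month is always 15 (31, 31, 28, 31 days between events).
So this recurs on the 15th of each month.
Next: May 2002 → May 15, 2002.
June 2002: June 15, 2002.
Next: July 2002 → July 15, 2002.

May 15, 2002; June 15, 2002; July 15, 2002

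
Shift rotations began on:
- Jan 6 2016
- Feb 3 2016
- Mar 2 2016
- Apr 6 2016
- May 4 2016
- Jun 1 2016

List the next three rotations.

Jul 6 2016, Aug 3 2016, Sep 7 2016

All dates are Wednesdays, 28, 28, 35, 28, 28 days apart.
Specifically, the 1st Wednesday of each month.
July 2016 — 1st Wednesday is Jul 6 2016.
August 2016 — 1st Wednesday is Aug 3 2016.
1st Wednesday of September 2016: Sep 7 2016.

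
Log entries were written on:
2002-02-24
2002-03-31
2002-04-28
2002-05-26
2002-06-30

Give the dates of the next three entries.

2002-07-28, 2002-08-25, 2002-09-29

These are Sundays with 35, 28, 28, 35-day gaps.
Each is the final Sunday of its month — 2002-03-31 is past the 28th, so '4th Sunday' doesn't fit.
Last Sunday of July 2002: 2002-07-28.
Last Sunday of August 2002: 2002-08-25.
September 2002 ends with Sunday 2002-09-29.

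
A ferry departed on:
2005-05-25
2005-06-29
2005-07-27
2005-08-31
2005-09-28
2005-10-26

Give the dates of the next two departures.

2005-11-30, 2005-12-28

All Wednesdays; the gaps (35, 28, 35, 28, 28) vary with month length.
This is the last Wednesday of each month.
November 2005 ends with Wednesday 2005-11-30.
December 2005 ends with Wednesday 2005-12-28.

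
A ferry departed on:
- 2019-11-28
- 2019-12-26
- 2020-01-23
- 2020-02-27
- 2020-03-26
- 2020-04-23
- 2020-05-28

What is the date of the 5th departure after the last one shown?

2020-10-22

These are Thursdays at 28- or 35-day spacing (28, 28, 35, 28, 28, 35).
The pattern: 4th Thursday of the month.
June 2020 — 4th Thursday is 2020-06-25.
4th Thursday of July 2020: 2020-07-23.
August 2020 — 4th Thursday is 2020-08-27.
September 2020 — 4th Thursday is 2020-09-24.
4th Thursday of October 2020: 2020-10-22.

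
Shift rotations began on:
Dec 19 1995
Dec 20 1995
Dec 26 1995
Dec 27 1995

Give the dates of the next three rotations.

The gap pattern 1, 6, 1 repeats every 2 events.
These are the Tuesdays and Wednesdays of each week.
Next Tuesday: Jan 2 1996.
The following Wednesday is Jan 3 1996.
Next Tuesday: Jan 9 1996.

Jan 2 1996, Jan 3 1996, Jan 9 1996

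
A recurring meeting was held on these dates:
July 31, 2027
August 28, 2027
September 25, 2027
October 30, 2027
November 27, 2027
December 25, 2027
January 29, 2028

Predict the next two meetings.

February 26, 2028; March 25, 2028

These are Saturdays with 28, 28, 35, 28, 28, 35-day gaps.
Each is the final Saturday of its month — July 31, 2027 is past the 28th, so '4th Saturday' doesn't fit.
February 2028 ends with Saturday February 26, 2028.
March 2028 ends with Saturday March 25, 2028.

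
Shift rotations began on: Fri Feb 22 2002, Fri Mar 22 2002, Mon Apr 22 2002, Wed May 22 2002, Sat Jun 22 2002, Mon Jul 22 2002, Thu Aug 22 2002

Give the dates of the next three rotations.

The day-of-month is always 22 (28, 31, 30, 31, 30, 31 days between events).
So this recurs on the 22nd of each month.
September 2002: Sun Sep 22 2002.
Next: October 2002 → Tue Oct 22 2002.
November 2002: Fri Nov 22 2002.

Sun Sep 22 2002, Tue Oct 22 2002, Fri Nov 22 2002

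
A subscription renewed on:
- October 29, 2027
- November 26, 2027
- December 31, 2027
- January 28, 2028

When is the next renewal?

These are Fridays with 28, 35, 28-day gaps.
Each is the final Friday of its month — October 29, 2027 is past the 28th, so '4th Friday' doesn't fit.
February 2028 ends with Friday February 25, 2028.

February 25, 2028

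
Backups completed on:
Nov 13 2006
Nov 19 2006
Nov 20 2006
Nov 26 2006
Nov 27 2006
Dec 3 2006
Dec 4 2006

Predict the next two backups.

Dec 10 2006, Dec 11 2006

Every event lands on a Monday or Sunday (gaps cycle 6, 1, 6, 1, 6, 1).
So the schedule is: every Monday and Sunday.
Next Sunday: Dec 10 2006.
The following Monday is Dec 11 2006.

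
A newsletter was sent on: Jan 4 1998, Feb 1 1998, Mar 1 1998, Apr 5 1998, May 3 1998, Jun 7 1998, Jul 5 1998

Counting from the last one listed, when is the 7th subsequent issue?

Gaps: 28, 28, 35, 28, 35, 28 days — a mix of 28 and 35. Every date is a Sunday.
Each is the 1st Sunday of its month.
1st Sunday of August 1998: Aug 2 1998.
1st Sunday of September 1998: Sep 6 1998.
October 1998 — 1st Sunday is Oct 4 1998.
1st Sunday of November 1998: Nov 1 1998.
December 1998 — 1st Sunday is Dec 6 1998.
January 1999 — 1st Sunday is Jan 3 1999.
1st Sunday of February 1999: Feb 7 1999.

Feb 7 1999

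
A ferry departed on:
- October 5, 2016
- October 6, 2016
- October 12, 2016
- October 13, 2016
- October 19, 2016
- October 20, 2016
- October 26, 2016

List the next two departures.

The gap pattern 1, 6, 1, 6, 1, 6 repeats every 2 events.
These are the Wednesdays and Thursdays of each week.
Next Thursday: October 27, 2016.
Next Wednesday: November 2, 2016.

October 27, 2016; November 2, 2016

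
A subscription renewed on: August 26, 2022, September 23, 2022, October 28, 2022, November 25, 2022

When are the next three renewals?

These are Fridays at 28- or 35-day spacing (28, 35, 28).
The pattern: 4th Friday of the month.
December 2022 — 4th Friday is December 23, 2022.
January 2023 — 4th Friday is January 27, 2023.
February 2023 — 4th Friday is February 24, 2023.

December 23, 2022; January 27, 2023; February 24, 2023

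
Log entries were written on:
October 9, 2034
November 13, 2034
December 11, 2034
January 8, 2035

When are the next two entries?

February 12, 2035; March 12, 2035

Gaps: 35, 28, 28 days — a mix of 28 and 35. Every date is a Monday.
Each is the 2nd Monday of its month.
2nd Monday of February 2035: February 12, 2035.
2nd Monday of March 2035: March 12, 2035.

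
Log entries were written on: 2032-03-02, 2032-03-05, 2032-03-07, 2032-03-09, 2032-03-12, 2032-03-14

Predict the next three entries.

2032-03-16, 2032-03-19, 2032-03-21

The gap pattern 3, 2, 2, 3, 2 repeats every 3 events.
These are the Tuesdays, Fridays and Sundays of each week.
The following Tuesday is 2032-03-16.
The following Friday is 2032-03-19.
Next Sunday: 2032-03-21.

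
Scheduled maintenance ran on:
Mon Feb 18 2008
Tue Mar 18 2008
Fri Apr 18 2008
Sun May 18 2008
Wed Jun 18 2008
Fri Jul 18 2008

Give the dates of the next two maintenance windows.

Mon Aug 18 2008, Thu Sep 18 2008

The day-of-month is always 18 (29, 31, 30, 31, 30 days between events).
So this recurs on the 18th of each month.
Next: August 2008 → Mon Aug 18 2008.
Next: September 2008 → Thu Sep 18 2008.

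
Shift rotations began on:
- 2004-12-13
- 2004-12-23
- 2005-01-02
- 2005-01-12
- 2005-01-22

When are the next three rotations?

2005-02-01, 2005-02-11, 2005-02-21

Gaps between consecutive events: 10, 10, 10, 10 days — a constant 10-day interval.
2005-01-22 + 10 days = 2005-02-01.
2005-02-01 + 10 days = 2005-02-11.
2005-02-11 + 10 days = 2005-02-21.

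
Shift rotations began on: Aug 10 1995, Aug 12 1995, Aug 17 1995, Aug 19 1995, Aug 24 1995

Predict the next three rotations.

Aug 26 1995, Aug 31 1995, Sep 2 1995

Gaps: 2, 5, 2, 5 days — not constant, but cyclic with period 2.
The events fall on every Thursday and Saturday.
The following Saturday is Aug 26 1995.
Next Thursday: Aug 31 1995.
The following Saturday is Sep 2 1995.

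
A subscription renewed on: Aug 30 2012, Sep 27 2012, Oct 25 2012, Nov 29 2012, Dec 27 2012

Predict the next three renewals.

These are Thursdays with 28, 28, 35, 28-day gaps.
Each is the final Thursday of its month — Aug 30 2012 is past the 28th, so '4th Thursday' doesn't fit.
Last Thursday of January 2013: Jan 31 2013.
Last Thursday of February 2013: Feb 28 2013.
Last Thursday of March 2013: Mar 28 2013.

Jan 31 2013, Feb 28 2013, Mar 28 2013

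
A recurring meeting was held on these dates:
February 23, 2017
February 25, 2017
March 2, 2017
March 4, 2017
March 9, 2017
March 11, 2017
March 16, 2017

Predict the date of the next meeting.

Every event lands on a Thursday or Saturday (gaps cycle 2, 5, 2, 5, 2, 5).
So the schedule is: every Thursday and Saturday.
The following Saturday is March 18, 2017.

March 18, 2017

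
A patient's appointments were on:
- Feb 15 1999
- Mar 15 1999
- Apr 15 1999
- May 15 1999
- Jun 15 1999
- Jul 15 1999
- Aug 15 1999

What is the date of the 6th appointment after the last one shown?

Feb 15 2000

Each date is the 15th; the gaps (28, 31, 30, 31, 30, 31) track the month lengths.
The rule is the 15th of each month.
Next: September 1999 → Sep 15 1999.
October 1999: Oct 15 1999.
November 1999: Nov 15 1999.
Next: December 1999 → Dec 15 1999.
January 2000: Jan 15 2000.
February 2000: Feb 15 2000.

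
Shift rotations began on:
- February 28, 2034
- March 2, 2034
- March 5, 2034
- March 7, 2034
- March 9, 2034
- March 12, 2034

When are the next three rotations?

Every event lands on a Tuesday or Thursday or Sunday (gaps cycle 2, 3, 2, 2, 3).
So the schedule is: every Tuesday, Thursday and Sunday.
Next Tuesday: March 14, 2034.
The following Thursday is March 16, 2034.
Next Sunday: March 19, 2034.

March 14, 2034; March 16, 2034; March 19, 2034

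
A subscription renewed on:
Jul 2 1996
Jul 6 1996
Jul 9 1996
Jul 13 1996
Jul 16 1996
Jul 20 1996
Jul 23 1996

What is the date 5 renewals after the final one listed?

Aug 10 1996

Every event lands on a Tuesday or Saturday (gaps cycle 4, 3, 4, 3, 4, 3).
So the schedule is: every Tuesday and Saturday.
Next Saturday: Jul 27 1996.
Next Tuesday: Jul 30 1996.
The following Saturday is Aug 3 1996.
The following Tuesday is Aug 6 1996.
Next Saturday: Aug 10 1996.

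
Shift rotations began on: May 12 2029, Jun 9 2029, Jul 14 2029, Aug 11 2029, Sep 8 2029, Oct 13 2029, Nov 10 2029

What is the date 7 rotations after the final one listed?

All dates are Saturdays, 28, 35, 28, 28, 35, 28 days apart.
Specifically, the 2nd Saturday of each month.
2nd Saturday of December 2029: Dec 8 2029.
January 2030 — 2nd Saturday is Jan 12 2030.
February 2030 — 2nd Saturday is Feb 9 2030.
2nd Saturday of March 2030: Mar 9 2030.
April 2030 — 2nd Saturday is Apr 13 2030.
2nd Saturday of May 2030: May 11 2030.
June 2030 — 2nd Saturday is Jun 8 2030.

Jun 8 2030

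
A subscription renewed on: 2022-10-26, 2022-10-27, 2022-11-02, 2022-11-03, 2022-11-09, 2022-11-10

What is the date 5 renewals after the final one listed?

2022-11-30

Gaps: 1, 6, 1, 6, 1 days — not constant, but cyclic with period 2.
The events fall on every Wednesday and Thursday.
Next Wednesday: 2022-11-16.
The following Thursday is 2022-11-17.
Next Wednesday: 2022-11-23.
Next Thursday: 2022-11-24.
Next Wednesday: 2022-11-30.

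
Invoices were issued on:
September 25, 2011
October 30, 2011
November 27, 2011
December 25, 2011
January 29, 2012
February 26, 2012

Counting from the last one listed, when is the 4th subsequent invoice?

June 24, 2012

These are Sundays with 35, 28, 28, 35, 28-day gaps.
Each is the final Sunday of its month — October 30, 2011 is past the 28th, so '4th Sunday' doesn't fit.
Last Sunday of March 2012: March 25, 2012.
Last Sunday of April 2012: April 29, 2012.
May 2012 ends with Sunday May 27, 2012.
Last Sunday of June 2012: June 24, 2012.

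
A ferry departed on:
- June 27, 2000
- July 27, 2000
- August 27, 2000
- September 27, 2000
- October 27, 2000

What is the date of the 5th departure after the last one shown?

Gaps: 30, 31, 31, 30 days — not constant. Every event is on the 27th of the month.
Pattern: the 27th of each month.
November 2000: November 27, 2000.
Next: December 2000 → December 27, 2000.
January 2001: January 27, 2001.
February 2001: February 27, 2001.
Next: March 2001 → March 27, 2001.

March 27, 2001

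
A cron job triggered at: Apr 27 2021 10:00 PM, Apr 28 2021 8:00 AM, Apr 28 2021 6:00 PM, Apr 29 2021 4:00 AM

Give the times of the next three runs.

Apr 29 2021 2:00 PM, Apr 30 2021 12:00 AM, Apr 30 2021 10:00 AM

Gaps: 10, 10, 10 hours — each event is 10 hours after the previous one.
Apr 29 2021 4:00 AM + 10 h = Apr 29 2021 2:00 PM.
Apr 29 2021 2:00 PM + 10 h = Apr 30 2021 12:00 AM.
Apr 30 2021 12:00 AM + 10 h = Apr 30 2021 10:00 AM.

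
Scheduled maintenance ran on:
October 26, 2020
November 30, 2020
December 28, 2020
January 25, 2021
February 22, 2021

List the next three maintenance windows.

These are Mondays with 35, 28, 28, 28-day gaps.
Each is the final Monday of its month — November 30, 2020 is past the 28th, so '4th Monday' doesn't fit.
Last Monday of March 2021: March 29, 2021.
Last Monday of April 2021: April 26, 2021.
Last Monday of May 2021: May 31, 2021.

March 29, 2021; April 26, 2021; May 31, 2021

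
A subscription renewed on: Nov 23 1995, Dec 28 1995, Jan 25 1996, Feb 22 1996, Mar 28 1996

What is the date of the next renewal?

Apr 25 1996

Gaps: 35, 28, 28, 35 days — a mix of 28 and 35. Every date is a Thursday.
Each is the 4th Thursday of its month.
4th Thursday of April 1996: Apr 25 1996.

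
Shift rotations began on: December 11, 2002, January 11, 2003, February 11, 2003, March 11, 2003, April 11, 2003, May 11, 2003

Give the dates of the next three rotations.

Each date is the 11th; the gaps (31, 31, 28, 31, 30) track the month lengths.
The rule is the 11th of each month.
Next: June 2003 → June 11, 2003.
Next: July 2003 → July 11, 2003.
August 2003: August 11, 2003.

June 11, 2003; July 11, 2003; August 11, 2003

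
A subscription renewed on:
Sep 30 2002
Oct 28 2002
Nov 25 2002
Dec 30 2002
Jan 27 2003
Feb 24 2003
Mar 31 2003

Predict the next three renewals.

Apr 28 2003, May 26 2003, Jun 30 2003

All Mondays; the gaps (28, 28, 35, 28, 28, 35) vary with month length.
This is the last Monday of each month.
April 2003 ends with Monday Apr 28 2003.
Last Monday of May 2003: May 26 2003.
June 2003 ends with Monday Jun 30 2003.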